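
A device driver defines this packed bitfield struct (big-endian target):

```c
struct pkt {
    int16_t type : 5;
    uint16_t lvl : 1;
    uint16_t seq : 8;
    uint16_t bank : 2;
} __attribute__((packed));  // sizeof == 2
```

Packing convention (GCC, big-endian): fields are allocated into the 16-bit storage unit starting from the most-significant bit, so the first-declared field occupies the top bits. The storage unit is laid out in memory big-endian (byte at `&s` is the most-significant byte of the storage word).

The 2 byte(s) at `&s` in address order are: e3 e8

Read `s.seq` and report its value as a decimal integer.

250

[0]=0xe3 [1]=0xe8 (big-endian) → word 0xe3e8
type [11+:5] = (word>>11) & 0x1f = 28
lvl [10+:1] = (word>>10) & 0x1 = 0
seq [2+:8] = (word>>2) & 0xff = 250  ←
bank [0+:2] = (word>>0) & 0x3 = 0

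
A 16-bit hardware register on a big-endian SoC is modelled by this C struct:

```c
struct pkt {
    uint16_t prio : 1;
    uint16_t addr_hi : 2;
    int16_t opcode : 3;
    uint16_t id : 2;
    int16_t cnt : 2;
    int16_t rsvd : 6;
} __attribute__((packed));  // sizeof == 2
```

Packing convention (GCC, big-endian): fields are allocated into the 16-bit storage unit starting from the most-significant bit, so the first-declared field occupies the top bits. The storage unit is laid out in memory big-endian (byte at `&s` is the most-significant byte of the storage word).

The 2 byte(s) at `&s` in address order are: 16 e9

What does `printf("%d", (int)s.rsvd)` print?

-23

[0]=0x16 [1]=0xe9 (big-endian) → word 0x16e9
prio [15+:1] = (word>>15) & 0x1 = 0
addr_hi [13+:2] = (word>>13) & 0x3 = 0
opcode [10+:3] = (word>>10) & 0x7 = 5
id [8+:2] = (word>>8) & 0x3 = 2
cnt [6+:2] = (word>>6) & 0x3 = 3
rsvd [0+:6] = (word>>0) & 0x3f = 41  ←
rsvd signed 6b, MSB=1: 41 - 64 = -23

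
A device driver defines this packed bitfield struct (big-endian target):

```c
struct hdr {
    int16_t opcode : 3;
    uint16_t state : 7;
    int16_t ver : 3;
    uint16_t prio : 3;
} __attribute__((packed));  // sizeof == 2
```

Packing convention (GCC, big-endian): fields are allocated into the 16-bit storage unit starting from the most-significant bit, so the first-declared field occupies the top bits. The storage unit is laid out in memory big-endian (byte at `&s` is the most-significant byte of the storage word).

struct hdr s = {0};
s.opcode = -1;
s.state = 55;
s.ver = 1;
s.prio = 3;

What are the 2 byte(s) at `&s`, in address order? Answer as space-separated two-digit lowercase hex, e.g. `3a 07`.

[13+:3] opcode=-1 & 0x7 = 0x7; word=0xe000
[6+:7] state=55 & 0x7f = 0x37; word=0xedc0
[3+:3] ver=1 & 0x7 = 0x1; word=0xedc8
[0+:3] prio=3 & 0x7 = 0x3; word=0xedcb
word = 0xedcb → big-endian bytes:
  [0]=0xed  [1]=0xcb

ed cb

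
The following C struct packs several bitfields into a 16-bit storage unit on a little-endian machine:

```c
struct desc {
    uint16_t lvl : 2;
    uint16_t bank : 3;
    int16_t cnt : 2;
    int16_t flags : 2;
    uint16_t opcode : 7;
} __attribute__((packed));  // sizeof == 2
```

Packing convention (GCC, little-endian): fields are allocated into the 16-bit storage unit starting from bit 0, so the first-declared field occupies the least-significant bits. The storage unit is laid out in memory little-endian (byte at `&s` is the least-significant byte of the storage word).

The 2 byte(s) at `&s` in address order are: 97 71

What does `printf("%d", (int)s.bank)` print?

5

[0]=0x97 [1]=0x71 (little-endian) → word 0x7197
lvl [0+:2] = (word>>0) & 0x3 = 3
bank [2+:3] = (word>>2) & 0x7 = 5  ←
cnt [5+:2] = (word>>5) & 0x3 = 0
flags [7+:2] = (word>>7) & 0x3 = 3
opcode [9+:7] = (word>>9) & 0x7f = 56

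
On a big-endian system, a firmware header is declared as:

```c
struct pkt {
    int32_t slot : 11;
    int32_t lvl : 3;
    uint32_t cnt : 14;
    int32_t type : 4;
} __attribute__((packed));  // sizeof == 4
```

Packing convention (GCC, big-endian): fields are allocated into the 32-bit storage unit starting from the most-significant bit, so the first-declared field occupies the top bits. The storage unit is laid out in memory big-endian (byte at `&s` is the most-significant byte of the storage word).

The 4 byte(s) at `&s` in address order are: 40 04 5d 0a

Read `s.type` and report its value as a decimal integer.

-6

[0]=0x40 [1]=0x04 [2]=0x5d [3]=0x0a (big-endian) → word 0x40045d0a
slot:11 @ bit 21 → (0x40045d0a>>21)&0x7ff = 0x200
lvl:3 @ bit 18 → (0x40045d0a>>18)&0x7 = 0x1
cnt:14 @ bit 4 → (0x40045d0a>>4)&0x3fff = 0x5d0
type:4 @ bit 0 → (0x40045d0a>>0)&0xf = 0xa  ←
type signed 4b, MSB=1: 10 - 16 = -6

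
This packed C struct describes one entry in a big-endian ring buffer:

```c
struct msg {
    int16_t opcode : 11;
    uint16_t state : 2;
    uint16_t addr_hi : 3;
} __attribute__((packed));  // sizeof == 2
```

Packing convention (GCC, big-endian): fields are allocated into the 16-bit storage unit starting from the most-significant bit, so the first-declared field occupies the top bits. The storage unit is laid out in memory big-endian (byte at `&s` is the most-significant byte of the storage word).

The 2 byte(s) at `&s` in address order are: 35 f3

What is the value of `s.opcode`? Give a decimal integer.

[0]=0x35 [1]=0xf3 (big-endian) → word 0x35f3
opcode:11 @ bit 5 → (0x35f3>>5)&0x7ff = 0x1af  ←
state:2 @ bit 3 → (0x35f3>>3)&0x3 = 0x2
addr_hi:3 @ bit 0 → (0x35f3>>0)&0x7 = 0x3
opcode signed 11b, MSB=0: value = 431

431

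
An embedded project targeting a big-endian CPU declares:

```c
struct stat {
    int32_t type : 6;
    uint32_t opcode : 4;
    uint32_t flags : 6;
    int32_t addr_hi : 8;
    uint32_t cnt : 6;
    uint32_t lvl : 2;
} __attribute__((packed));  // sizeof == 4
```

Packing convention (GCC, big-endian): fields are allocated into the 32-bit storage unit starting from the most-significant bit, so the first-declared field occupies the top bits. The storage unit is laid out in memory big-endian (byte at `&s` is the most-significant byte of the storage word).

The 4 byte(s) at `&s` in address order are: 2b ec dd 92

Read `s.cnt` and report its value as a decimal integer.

[0]=0x2b [1]=0xec [2]=0xdd [3]=0x92 (big-endian) → word 0x2becdd92
type [26+:6] = (word>>26) & 0x3f = 10
opcode [22+:4] = (word>>22) & 0xf = 15
flags [16+:6] = (word>>16) & 0x3f = 44
addr_hi [8+:8] = (word>>8) & 0xff = 221
cnt [2+:6] = (word>>2) & 0x3f = 36  ←
lvl [0+:2] = (word>>0) & 0x3 = 2

36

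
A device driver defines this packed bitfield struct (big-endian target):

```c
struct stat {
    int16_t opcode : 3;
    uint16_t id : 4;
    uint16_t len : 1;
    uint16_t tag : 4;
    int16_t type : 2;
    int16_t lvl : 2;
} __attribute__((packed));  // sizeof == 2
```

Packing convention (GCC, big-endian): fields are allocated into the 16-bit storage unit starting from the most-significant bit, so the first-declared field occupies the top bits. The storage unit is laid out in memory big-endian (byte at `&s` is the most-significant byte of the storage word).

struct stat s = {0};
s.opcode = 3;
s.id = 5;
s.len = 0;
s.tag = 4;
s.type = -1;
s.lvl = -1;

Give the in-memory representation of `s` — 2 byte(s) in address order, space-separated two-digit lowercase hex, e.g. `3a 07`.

6a 4f

[13+:3] opcode=3 & 0x7 = 0x3; word=0x6000
[9+:4] id=5 & 0xf = 0x5; word=0x6a00
[8+:1] len=0 & 0x1 = 0x0; word=0x6a00
[4+:4] tag=4 & 0xf = 0x4; word=0x6a40
[2+:2] type=-1 & 0x3 = 0x3; word=0x6a4c
[0+:2] lvl=-1 & 0x3 = 0x3; word=0x6a4f
word = 0x6a4f → big-endian bytes:
  [0]=0x6a  [1]=0x4f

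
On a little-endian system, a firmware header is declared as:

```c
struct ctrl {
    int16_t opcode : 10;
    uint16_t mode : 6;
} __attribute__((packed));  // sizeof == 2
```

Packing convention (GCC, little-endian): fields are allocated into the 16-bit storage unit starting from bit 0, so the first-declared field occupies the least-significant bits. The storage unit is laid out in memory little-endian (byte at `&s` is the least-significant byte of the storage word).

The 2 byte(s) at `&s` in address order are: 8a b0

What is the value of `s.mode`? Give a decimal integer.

[0]=0x8a [1]=0xb0 (little-endian) → word 0xb08a
opcode:10 @ bit 0 → (0xb08a>>0)&0x3ff = 0x8a
mode:6 @ bit 10 → (0xb08a>>10)&0x3f = 0x2c  ←

44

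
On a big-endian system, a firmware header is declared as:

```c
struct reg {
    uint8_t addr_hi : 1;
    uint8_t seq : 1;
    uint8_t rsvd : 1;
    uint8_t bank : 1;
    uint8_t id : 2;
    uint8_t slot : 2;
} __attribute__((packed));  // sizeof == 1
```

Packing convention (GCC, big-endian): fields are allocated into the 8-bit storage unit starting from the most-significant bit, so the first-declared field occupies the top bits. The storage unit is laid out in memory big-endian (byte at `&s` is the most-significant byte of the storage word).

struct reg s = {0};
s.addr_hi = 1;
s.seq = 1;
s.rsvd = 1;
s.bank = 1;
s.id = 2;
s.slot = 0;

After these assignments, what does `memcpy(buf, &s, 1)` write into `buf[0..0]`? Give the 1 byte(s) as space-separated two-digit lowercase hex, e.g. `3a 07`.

f8

addr_hi (1b) val=1 bits=0x1 at bit 7: 0x80
seq (1b) val=1 bits=0x1 at bit 6: 0xc0
rsvd (1b) val=1 bits=0x1 at bit 5: 0xe0
bank (1b) val=1 bits=0x1 at bit 4: 0xf0
id (2b) val=2 bits=0x2 at bit 2: 0xf8
slot (2b) val=0 bits=0x0 at bit 0: 0xf8
word = 0xf8 → big-endian bytes:
  [0]=0xf8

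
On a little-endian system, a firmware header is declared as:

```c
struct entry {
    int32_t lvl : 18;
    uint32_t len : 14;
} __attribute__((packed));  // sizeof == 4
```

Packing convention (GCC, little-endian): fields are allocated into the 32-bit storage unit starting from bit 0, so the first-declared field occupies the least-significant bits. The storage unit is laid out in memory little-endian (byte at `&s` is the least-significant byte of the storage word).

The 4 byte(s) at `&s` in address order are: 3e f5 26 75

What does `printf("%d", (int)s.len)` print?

7497

[0]=0x3e [1]=0xf5 [2]=0x26 [3]=0x75 (little-endian) → word 0x7526f53e
lvl:18 @ bit 0 → (0x7526f53e>>0)&0x3ffff = 0x2f53e
len:14 @ bit 18 → (0x7526f53e>>18)&0x3fff = 0x1d49  ←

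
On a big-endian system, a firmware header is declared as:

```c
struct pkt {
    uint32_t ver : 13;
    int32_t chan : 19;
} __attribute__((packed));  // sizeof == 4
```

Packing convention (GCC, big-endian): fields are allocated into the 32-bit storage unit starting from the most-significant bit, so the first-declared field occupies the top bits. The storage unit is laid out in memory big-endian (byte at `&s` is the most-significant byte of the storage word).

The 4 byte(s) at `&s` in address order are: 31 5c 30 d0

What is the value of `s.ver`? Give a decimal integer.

[0]=0x31 [1]=0x5c [2]=0x30 [3]=0xd0 (big-endian) → word 0x315c30d0
ver:13 @ bit 19 → (0x315c30d0>>19)&0x1fff = 0x62b  ←
chan:19 @ bit 0 → (0x315c30d0>>0)&0x7ffff = 0x430d0

1579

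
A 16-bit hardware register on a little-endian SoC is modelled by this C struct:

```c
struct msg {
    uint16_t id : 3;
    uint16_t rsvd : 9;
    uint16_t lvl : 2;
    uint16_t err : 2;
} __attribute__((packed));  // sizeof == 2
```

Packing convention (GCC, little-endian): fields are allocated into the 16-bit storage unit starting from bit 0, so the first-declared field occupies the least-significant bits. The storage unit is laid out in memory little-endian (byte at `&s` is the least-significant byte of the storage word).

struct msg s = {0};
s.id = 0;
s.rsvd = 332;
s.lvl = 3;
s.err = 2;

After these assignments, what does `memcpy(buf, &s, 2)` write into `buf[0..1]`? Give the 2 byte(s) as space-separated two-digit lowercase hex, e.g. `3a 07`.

[0+:3] id=0 & 0x7 = 0x0; word=0x0000
[3+:9] rsvd=332 & 0x1ff = 0x14c; word=0x0a60
[12+:2] lvl=3 & 0x3 = 0x3; word=0x3a60
[14+:2] err=2 & 0x3 = 0x2; word=0xba60
word = 0xba60 → little-endian bytes:
  [0]=0x60  [1]=0xba

60 ba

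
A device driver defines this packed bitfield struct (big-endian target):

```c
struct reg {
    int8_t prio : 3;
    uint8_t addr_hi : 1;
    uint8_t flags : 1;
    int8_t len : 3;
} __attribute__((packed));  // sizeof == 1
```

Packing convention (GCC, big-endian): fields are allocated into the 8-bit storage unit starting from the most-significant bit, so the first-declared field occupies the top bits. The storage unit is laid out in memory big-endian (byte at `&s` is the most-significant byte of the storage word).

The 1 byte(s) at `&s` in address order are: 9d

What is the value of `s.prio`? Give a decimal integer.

[0]=0x9d (big-endian) → word 0x9d
prio:3 @ bit 5 → (0x9d>>5)&0x7 = 0x4  ←
addr_hi:1 @ bit 4 → (0x9d>>4)&0x1 = 0x1
flags:1 @ bit 3 → (0x9d>>3)&0x1 = 0x1
len:3 @ bit 0 → (0x9d>>0)&0x7 = 0x5
prio signed 3b, MSB=1: 4 - 8 = -4

-4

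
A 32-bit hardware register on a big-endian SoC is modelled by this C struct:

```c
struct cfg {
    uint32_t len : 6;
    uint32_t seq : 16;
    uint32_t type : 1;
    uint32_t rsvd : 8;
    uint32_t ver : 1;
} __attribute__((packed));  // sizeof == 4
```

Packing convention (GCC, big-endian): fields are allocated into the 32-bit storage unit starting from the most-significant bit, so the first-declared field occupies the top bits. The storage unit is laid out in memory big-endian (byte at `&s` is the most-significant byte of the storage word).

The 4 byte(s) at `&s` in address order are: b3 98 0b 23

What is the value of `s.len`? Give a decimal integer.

44

[0]=0xb3 [1]=0x98 [2]=0x0b [3]=0x23 (big-endian) → word 0xb3980b23
len:6 @ bit 26 → (0xb3980b23>>26)&0x3f = 0x2c  ←
seq:16 @ bit 10 → (0xb3980b23>>10)&0xffff = 0xe602
type:1 @ bit 9 → (0xb3980b23>>9)&0x1 = 0x1
rsvd:8 @ bit 1 → (0xb3980b23>>1)&0xff = 0x91
ver:1 @ bit 0 → (0xb3980b23>>0)&0x1 = 0x1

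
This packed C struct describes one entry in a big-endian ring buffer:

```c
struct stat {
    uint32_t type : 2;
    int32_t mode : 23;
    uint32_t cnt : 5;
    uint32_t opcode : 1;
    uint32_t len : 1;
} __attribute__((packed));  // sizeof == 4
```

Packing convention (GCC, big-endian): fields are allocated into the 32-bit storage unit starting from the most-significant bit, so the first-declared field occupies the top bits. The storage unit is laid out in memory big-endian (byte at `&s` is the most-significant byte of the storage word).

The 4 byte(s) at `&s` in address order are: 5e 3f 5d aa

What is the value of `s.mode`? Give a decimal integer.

3964603

[0]=0x5e [1]=0x3f [2]=0x5d [3]=0xaa (big-endian) → word 0x5e3f5daa
type [30+:2] = (word>>30) & 0x3 = 1
mode [7+:23] = (word>>7) & 0x7fffff = 3964603  ←
cnt [2+:5] = (word>>2) & 0x1f = 10
opcode [1+:1] = (word>>1) & 0x1 = 1
len [0+:1] = (word>>0) & 0x1 = 0
mode signed 23b, MSB=0: value = 3964603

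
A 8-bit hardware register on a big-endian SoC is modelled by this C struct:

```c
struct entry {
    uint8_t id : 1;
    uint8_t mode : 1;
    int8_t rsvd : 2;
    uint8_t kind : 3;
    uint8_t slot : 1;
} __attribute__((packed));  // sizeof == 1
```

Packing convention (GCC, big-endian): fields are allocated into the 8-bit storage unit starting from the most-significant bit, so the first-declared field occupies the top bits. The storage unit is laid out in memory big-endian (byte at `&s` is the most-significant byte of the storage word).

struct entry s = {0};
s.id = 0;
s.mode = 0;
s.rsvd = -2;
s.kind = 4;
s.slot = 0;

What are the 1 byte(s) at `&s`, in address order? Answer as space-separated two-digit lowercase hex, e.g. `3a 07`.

28

[7+:1] id=0 & 0x1 = 0x0; word=0x00
[6+:1] mode=0 & 0x1 = 0x0; word=0x00
[4+:2] rsvd=-2 & 0x3 = 0x2; word=0x20
[1+:3] kind=4 & 0x7 = 0x4; word=0x28
[0+:1] slot=0 & 0x1 = 0x0; word=0x28
word = 0x28 → big-endian bytes:
  [0]=0x28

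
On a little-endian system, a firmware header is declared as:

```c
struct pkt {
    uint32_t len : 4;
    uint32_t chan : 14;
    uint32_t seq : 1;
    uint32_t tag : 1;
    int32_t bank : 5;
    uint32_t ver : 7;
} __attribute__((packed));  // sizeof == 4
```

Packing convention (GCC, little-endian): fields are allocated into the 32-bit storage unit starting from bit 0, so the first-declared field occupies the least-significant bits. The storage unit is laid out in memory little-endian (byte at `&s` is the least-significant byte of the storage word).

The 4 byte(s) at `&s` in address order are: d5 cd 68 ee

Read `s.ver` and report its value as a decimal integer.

119

[0]=0xd5 [1]=0xcd [2]=0x68 [3]=0xee (little-endian) → word 0xee68cdd5
len [0+:4] = (word>>0) & 0xf = 5
chan [4+:14] = (word>>4) & 0x3fff = 3293
seq [18+:1] = (word>>18) & 0x1 = 0
tag [19+:1] = (word>>19) & 0x1 = 1
bank [20+:5] = (word>>20) & 0x1f = 6
ver [25+:7] = (word>>25) & 0x7f = 119  ←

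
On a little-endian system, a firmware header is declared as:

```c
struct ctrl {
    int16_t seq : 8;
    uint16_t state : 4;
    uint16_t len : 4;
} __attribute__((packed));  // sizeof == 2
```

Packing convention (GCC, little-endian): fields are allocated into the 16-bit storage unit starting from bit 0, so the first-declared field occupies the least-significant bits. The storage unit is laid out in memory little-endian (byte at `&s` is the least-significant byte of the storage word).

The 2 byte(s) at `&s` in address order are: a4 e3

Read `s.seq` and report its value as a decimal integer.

[0]=0xa4 [1]=0xe3 (little-endian) → word 0xe3a4
seq [0+:8] = (word>>0) & 0xff = 164  ←
state [8+:4] = (word>>8) & 0xf = 3
len [12+:4] = (word>>12) & 0xf = 14
seq signed 8b, MSB=1: 164 - 256 = -92

-92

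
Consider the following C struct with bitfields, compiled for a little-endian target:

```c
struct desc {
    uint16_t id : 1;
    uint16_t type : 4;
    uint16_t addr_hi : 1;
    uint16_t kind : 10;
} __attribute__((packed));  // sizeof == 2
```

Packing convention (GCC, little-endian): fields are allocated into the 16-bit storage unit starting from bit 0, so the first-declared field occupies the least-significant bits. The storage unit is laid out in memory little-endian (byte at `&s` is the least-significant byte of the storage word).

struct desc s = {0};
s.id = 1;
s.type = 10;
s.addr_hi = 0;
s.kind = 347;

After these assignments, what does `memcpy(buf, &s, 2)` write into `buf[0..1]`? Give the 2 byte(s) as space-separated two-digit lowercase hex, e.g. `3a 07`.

d5 56

id:1 = 1 → 0x1 << 0 → word 0x0001
type:4 = 10 → 0xa << 1 → word 0x0015
addr_hi:1 = 0 → 0x0 << 5 → word 0x0015
kind:10 = 347 → 0x15b << 6 → word 0x56d5
word = 0x56d5 → little-endian bytes:
  [0]=0xd5  [1]=0x56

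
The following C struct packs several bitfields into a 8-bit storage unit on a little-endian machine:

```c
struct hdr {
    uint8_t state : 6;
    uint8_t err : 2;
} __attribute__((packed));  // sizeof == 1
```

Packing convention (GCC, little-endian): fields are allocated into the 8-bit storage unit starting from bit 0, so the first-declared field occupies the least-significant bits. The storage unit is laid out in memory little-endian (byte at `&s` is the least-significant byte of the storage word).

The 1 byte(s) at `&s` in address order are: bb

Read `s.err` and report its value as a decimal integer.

[0]=0xbb (little-endian) → word 0xbb
state:6 @ bit 0 → (0xbb>>0)&0x3f = 0x3b
err:2 @ bit 6 → (0xbb>>6)&0x3 = 0x2  ←

2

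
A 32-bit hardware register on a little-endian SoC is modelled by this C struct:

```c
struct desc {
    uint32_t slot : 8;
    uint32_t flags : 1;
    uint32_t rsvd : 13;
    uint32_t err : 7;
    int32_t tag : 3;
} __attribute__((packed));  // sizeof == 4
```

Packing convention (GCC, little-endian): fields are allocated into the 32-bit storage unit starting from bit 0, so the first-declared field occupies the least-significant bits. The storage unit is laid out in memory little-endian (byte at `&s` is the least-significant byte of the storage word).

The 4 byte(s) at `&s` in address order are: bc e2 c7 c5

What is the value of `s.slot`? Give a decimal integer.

[0]=0xbc [1]=0xe2 [2]=0xc7 [3]=0xc5 (little-endian) → word 0xc5c7e2bc
slot:8 @ bit 0 → (0xc5c7e2bc>>0)&0xff = 0xbc  ←
flags:1 @ bit 8 → (0xc5c7e2bc>>8)&0x1 = 0x0
rsvd:13 @ bit 9 → (0xc5c7e2bc>>9)&0x1fff = 0x3f1
err:7 @ bit 22 → (0xc5c7e2bc>>22)&0x7f = 0x17
tag:3 @ bit 29 → (0xc5c7e2bc>>29)&0x7 = 0x6

188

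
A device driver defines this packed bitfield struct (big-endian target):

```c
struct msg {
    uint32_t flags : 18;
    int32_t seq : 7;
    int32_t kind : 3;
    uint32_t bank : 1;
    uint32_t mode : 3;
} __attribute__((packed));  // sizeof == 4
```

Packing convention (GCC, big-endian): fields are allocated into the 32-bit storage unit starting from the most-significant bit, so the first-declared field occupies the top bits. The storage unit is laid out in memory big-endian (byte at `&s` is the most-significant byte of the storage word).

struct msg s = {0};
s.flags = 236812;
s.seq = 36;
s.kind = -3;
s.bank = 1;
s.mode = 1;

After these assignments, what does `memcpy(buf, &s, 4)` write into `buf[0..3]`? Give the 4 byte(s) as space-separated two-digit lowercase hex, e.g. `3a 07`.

[14+:18] flags=236812 & 0x3ffff = 0x39d0c; word=0xe7430000
[7+:7] seq=36 & 0x7f = 0x24; word=0xe7431200
[4+:3] kind=-3 & 0x7 = 0x5; word=0xe7431250
[3+:1] bank=1 & 0x1 = 0x1; word=0xe7431258
[0+:3] mode=1 & 0x7 = 0x1; word=0xe7431259
word = 0xe7431259 → big-endian bytes:
  [0]=0xe7  [1]=0x43  [2]=0x12  [3]=0x59

e7 43 12 59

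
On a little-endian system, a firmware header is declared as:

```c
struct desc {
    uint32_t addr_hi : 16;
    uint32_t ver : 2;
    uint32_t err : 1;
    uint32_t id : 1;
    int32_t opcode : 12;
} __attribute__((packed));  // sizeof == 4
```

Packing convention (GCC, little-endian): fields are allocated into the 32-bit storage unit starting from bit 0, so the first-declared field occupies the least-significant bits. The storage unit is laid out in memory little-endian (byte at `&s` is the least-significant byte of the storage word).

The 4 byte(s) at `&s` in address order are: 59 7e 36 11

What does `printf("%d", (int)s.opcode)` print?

[0]=0x59 [1]=0x7e [2]=0x36 [3]=0x11 (little-endian) → word 0x11367e59
addr_hi [0+:16] = (word>>0) & 0xffff = 32345
ver [16+:2] = (word>>16) & 0x3 = 2
err [18+:1] = (word>>18) & 0x1 = 1
id [19+:1] = (word>>19) & 0x1 = 0
opcode [20+:12] = (word>>20) & 0xfff = 275  ←
opcode signed 12b, MSB=0: value = 275

275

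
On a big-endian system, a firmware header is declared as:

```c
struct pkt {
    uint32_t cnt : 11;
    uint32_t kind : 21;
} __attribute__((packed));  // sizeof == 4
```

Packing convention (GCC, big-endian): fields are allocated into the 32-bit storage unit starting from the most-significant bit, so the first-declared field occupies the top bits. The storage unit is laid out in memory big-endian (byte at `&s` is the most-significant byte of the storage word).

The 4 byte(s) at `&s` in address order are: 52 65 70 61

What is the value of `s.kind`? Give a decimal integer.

[0]=0x52 [1]=0x65 [2]=0x70 [3]=0x61 (big-endian) → word 0x52657061
cnt:11 @ bit 21 → (0x52657061>>21)&0x7ff = 0x293
kind:21 @ bit 0 → (0x52657061>>0)&0x1fffff = 0x57061  ←

356449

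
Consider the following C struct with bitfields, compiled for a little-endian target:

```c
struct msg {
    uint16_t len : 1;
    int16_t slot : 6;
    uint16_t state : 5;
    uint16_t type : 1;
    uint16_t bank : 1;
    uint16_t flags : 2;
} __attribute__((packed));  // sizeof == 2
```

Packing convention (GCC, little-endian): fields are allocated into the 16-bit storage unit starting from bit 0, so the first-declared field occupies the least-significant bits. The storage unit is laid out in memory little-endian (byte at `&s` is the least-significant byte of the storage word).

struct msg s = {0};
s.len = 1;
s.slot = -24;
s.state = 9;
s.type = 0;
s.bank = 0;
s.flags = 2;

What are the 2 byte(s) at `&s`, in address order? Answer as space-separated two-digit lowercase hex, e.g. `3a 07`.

d1 84

[0+:1] len=1 & 0x1 = 0x1; word=0x0001
[1+:6] slot=-24 & 0x3f = 0x28; word=0x0051
[7+:5] state=9 & 0x1f = 0x9; word=0x04d1
[12+:1] type=0 & 0x1 = 0x0; word=0x04d1
[13+:1] bank=0 & 0x1 = 0x0; word=0x04d1
[14+:2] flags=2 & 0x3 = 0x2; word=0x84d1
word = 0x84d1 → little-endian bytes:
  [0]=0xd1  [1]=0x84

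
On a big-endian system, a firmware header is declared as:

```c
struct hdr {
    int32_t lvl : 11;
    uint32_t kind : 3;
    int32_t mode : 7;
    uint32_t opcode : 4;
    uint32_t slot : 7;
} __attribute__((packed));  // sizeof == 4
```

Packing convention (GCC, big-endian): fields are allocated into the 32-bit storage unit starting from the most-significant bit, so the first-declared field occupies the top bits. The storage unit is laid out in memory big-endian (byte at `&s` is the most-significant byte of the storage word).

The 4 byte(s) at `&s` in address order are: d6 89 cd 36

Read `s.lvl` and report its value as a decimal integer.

-332

[0]=0xd6 [1]=0x89 [2]=0xcd [3]=0x36 (big-endian) → word 0xd689cd36
lvl:11 @ bit 21 → (0xd689cd36>>21)&0x7ff = 0x6b4  ←
kind:3 @ bit 18 → (0xd689cd36>>18)&0x7 = 0x2
mode:7 @ bit 11 → (0xd689cd36>>11)&0x7f = 0x39
opcode:4 @ bit 7 → (0xd689cd36>>7)&0xf = 0xa
slot:7 @ bit 0 → (0xd689cd36>>0)&0x7f = 0x36
lvl signed 11b, MSB=1: 1716 - 2048 = -332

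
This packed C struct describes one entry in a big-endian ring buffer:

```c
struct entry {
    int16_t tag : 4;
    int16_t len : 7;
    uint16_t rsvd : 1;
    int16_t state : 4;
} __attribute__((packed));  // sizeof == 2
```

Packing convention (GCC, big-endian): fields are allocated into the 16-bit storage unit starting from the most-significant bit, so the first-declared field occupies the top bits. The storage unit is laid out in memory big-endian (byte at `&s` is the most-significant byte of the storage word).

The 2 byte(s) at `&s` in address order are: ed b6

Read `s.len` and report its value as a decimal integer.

-19

[0]=0xed [1]=0xb6 (big-endian) → word 0xedb6
tag [12+:4] = (word>>12) & 0xf = 14
len [5+:7] = (word>>5) & 0x7f = 109  ←
rsvd [4+:1] = (word>>4) & 0x1 = 1
state [0+:4] = (word>>0) & 0xf = 6
len signed 7b, MSB=1: 109 - 128 = -19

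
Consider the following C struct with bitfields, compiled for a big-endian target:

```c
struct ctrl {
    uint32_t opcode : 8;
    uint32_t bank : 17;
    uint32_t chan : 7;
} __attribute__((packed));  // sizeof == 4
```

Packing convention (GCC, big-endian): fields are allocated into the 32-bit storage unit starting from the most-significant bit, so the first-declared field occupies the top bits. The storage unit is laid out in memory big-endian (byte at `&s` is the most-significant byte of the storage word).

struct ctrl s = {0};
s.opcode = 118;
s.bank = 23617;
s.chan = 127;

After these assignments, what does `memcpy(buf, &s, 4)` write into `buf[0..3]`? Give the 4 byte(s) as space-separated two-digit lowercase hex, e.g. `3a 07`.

76 2e 20 ff

[24+:8] opcode=118 & 0xff = 0x76; word=0x76000000
[7+:17] bank=23617 & 0x1ffff = 0x5c41; word=0x762e2080
[0+:7] chan=127 & 0x7f = 0x7f; word=0x762e20ff
word = 0x762e20ff → big-endian bytes:
  [0]=0x76  [1]=0x2e  [2]=0x20  [3]=0xff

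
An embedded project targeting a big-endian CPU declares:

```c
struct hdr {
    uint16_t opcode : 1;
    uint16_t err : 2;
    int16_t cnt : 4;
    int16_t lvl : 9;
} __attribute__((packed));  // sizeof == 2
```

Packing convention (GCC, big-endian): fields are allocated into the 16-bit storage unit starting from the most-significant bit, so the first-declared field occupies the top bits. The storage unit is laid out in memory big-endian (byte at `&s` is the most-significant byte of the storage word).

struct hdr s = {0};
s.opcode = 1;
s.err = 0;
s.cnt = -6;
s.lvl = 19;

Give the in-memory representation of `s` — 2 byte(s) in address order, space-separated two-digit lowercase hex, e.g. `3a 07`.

94 13

opcode (1b) val=1 bits=0x1 at bit 15: 0x8000
err (2b) val=0 bits=0x0 at bit 13: 0x8000
cnt (4b) val=-6 bits=0xa at bit 9: 0x9400
lvl (9b) val=19 bits=0x13 at bit 0: 0x9413
word = 0x9413 → big-endian bytes:
  [0]=0x94  [1]=0x13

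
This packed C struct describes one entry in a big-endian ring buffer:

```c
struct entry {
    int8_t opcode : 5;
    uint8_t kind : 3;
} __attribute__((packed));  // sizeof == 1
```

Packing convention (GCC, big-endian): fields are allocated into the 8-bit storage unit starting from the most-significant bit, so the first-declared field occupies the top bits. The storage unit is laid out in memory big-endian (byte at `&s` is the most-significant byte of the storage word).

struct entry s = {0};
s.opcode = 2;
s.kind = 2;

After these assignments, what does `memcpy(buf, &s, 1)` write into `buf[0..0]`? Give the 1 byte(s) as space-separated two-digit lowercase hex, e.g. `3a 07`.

opcode (5b) val=2 bits=0x2 at bit 3: 0x10
kind (3b) val=2 bits=0x2 at bit 0: 0x12
word = 0x12 → big-endian bytes:
  [0]=0x12

12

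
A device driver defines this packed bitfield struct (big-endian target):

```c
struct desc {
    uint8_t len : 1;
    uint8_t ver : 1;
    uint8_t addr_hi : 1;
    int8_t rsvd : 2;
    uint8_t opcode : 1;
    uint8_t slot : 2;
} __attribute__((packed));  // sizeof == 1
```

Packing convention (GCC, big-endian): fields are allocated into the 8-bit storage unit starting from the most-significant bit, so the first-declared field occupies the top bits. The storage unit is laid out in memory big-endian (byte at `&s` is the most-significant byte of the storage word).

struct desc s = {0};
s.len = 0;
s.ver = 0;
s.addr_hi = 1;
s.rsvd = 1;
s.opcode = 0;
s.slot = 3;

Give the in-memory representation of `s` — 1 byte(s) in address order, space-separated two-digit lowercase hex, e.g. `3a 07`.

[7+:1] len=0 & 0x1 = 0x0; word=0x00
[6+:1] ver=0 & 0x1 = 0x0; word=0x00
[5+:1] addr_hi=1 & 0x1 = 0x1; word=0x20
[3+:2] rsvd=1 & 0x3 = 0x1; word=0x28
[2+:1] opcode=0 & 0x1 = 0x0; word=0x28
[0+:2] slot=3 & 0x3 = 0x3; word=0x2b
word = 0x2b → big-endian bytes:
  [0]=0x2b

2b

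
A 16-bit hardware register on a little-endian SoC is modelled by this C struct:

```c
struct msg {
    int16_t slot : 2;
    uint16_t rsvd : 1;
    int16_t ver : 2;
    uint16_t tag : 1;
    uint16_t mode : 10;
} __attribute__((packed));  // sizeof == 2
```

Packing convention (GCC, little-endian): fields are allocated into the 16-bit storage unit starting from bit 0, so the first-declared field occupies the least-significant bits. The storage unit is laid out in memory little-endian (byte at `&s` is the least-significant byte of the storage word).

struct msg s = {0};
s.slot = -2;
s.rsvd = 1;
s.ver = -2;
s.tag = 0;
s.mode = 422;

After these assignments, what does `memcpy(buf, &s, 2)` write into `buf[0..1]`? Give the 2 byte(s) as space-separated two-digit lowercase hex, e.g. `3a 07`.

96 69

slot:2 = -2 → 0x2 << 0 → word 0x0002
rsvd:1 = 1 → 0x1 << 2 → word 0x0006
ver:2 = -2 → 0x2 << 3 → word 0x0016
tag:1 = 0 → 0x0 << 5 → word 0x0016
mode:10 = 422 → 0x1a6 << 6 → word 0x6996
word = 0x6996 → little-endian bytes:
  [0]=0x96  [1]=0x69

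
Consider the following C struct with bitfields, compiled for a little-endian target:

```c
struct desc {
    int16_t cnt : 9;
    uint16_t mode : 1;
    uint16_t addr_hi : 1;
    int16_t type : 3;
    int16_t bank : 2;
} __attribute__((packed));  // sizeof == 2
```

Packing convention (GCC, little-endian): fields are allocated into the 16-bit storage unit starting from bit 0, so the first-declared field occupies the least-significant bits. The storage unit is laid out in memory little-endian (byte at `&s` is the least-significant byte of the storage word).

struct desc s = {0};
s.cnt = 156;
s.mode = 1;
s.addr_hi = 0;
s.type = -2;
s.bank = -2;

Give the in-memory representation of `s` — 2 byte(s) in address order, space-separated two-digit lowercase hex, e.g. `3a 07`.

cnt (9b) val=156 bits=0x9c at bit 0: 0x009c
mode (1b) val=1 bits=0x1 at bit 9: 0x029c
addr_hi (1b) val=0 bits=0x0 at bit 10: 0x029c
type (3b) val=-2 bits=0x6 at bit 11: 0x329c
bank (2b) val=-2 bits=0x2 at bit 14: 0xb29c
word = 0xb29c → little-endian bytes:
  [0]=0x9c  [1]=0xb2

9c b2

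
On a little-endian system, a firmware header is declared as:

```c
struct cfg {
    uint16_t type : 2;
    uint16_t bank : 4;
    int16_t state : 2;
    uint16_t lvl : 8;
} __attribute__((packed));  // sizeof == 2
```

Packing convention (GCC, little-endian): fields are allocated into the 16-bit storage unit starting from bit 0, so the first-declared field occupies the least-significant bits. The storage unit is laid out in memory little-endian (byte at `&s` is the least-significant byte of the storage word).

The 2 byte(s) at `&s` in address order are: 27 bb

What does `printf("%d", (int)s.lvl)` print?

187

[0]=0x27 [1]=0xbb (little-endian) → word 0xbb27
type [0+:2] = (word>>0) & 0x3 = 3
bank [2+:4] = (word>>2) & 0xf = 9
state [6+:2] = (word>>6) & 0x3 = 0
lvl [8+:8] = (word>>8) & 0xff = 187  ←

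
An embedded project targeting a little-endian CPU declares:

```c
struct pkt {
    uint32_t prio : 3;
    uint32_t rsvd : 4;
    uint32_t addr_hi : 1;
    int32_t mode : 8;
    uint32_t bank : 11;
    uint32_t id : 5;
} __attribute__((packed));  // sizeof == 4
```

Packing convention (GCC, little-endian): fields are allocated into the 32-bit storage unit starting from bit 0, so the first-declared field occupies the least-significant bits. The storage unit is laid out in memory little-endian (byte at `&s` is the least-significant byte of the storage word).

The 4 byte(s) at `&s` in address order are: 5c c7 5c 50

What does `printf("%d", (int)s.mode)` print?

-57

[0]=0x5c [1]=0xc7 [2]=0x5c [3]=0x50 (little-endian) → word 0x505cc75c
prio:3 @ bit 0 → (0x505cc75c>>0)&0x7 = 0x4
rsvd:4 @ bit 3 → (0x505cc75c>>3)&0xf = 0xb
addr_hi:1 @ bit 7 → (0x505cc75c>>7)&0x1 = 0x0
mode:8 @ bit 8 → (0x505cc75c>>8)&0xff = 0xc7  ←
bank:11 @ bit 16 → (0x505cc75c>>16)&0x7ff = 0x5c
id:5 @ bit 27 → (0x505cc75c>>27)&0x1f = 0xa
mode signed 8b, MSB=1: 199 - 256 = -57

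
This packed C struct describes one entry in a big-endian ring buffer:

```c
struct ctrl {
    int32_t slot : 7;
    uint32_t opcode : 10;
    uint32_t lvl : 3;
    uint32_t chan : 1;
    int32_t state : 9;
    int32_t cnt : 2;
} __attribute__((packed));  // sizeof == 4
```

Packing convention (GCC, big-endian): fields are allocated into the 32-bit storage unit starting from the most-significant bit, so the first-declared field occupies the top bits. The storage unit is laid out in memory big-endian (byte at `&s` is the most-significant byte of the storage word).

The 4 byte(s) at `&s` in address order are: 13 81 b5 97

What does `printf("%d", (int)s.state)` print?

-155

[0]=0x13 [1]=0x81 [2]=0xb5 [3]=0x97 (big-endian) → word 0x1381b597
slot:7 @ bit 25 → (0x1381b597>>25)&0x7f = 0x9
opcode:10 @ bit 15 → (0x1381b597>>15)&0x3ff = 0x303
lvl:3 @ bit 12 → (0x1381b597>>12)&0x7 = 0x3
chan:1 @ bit 11 → (0x1381b597>>11)&0x1 = 0x0
state:9 @ bit 2 → (0x1381b597>>2)&0x1ff = 0x165  ←
cnt:2 @ bit 0 → (0x1381b597>>0)&0x3 = 0x3
state signed 9b, MSB=1: 357 - 512 = -155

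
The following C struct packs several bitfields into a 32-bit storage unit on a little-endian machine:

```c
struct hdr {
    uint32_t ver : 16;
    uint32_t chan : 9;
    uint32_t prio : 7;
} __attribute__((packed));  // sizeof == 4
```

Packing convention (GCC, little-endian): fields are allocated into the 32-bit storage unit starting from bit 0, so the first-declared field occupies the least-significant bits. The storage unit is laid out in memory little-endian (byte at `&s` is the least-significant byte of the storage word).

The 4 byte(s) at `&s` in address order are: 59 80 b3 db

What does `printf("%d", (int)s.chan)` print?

435

[0]=0x59 [1]=0x80 [2]=0xb3 [3]=0xdb (little-endian) → word 0xdbb38059
ver [0+:16] = (word>>0) & 0xffff = 32857
chan [16+:9] = (word>>16) & 0x1ff = 435  ←
prio [25+:7] = (word>>25) & 0x7f = 109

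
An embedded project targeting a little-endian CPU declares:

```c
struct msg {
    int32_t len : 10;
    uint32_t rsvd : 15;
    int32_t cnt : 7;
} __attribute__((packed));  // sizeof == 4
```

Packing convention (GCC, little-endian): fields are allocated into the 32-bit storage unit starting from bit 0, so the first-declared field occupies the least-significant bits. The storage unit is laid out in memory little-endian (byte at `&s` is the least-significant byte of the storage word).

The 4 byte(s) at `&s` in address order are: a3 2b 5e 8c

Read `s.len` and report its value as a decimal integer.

-93

[0]=0xa3 [1]=0x2b [2]=0x5e [3]=0x8c (little-endian) → word 0x8c5e2ba3
len:10 @ bit 0 → (0x8c5e2ba3>>0)&0x3ff = 0x3a3  ←
rsvd:15 @ bit 10 → (0x8c5e2ba3>>10)&0x7fff = 0x178a
cnt:7 @ bit 25 → (0x8c5e2ba3>>25)&0x7f = 0x46
len signed 10b, MSB=1: 931 - 1024 = -93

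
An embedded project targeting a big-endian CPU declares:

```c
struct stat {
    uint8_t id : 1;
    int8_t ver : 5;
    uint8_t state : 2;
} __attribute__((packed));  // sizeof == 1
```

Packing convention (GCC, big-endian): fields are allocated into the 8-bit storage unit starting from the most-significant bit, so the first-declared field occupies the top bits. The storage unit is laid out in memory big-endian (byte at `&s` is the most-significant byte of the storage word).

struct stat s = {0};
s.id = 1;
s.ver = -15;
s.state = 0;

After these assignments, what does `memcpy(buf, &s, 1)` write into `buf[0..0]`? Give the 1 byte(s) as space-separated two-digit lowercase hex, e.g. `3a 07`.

id:1 = 1 → 0x1 << 7 → word 0x80
ver:5 = -15 → 0x11 << 2 → word 0xc4
state:2 = 0 → 0x0 << 0 → word 0xc4
word = 0xc4 → big-endian bytes:
  [0]=0xc4

c4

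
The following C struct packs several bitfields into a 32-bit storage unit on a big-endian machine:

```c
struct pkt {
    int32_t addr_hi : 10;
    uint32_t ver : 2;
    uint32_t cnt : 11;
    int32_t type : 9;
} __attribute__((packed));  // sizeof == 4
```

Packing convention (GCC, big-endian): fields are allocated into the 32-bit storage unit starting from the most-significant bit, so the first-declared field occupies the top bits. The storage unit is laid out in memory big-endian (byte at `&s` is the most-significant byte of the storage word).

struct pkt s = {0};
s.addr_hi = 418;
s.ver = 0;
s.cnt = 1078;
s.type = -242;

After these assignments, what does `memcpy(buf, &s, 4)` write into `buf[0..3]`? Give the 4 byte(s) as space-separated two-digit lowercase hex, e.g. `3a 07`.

68 88 6d 0e

addr_hi:10 = 418 → 0x1a2 << 22 → word 0x68800000
ver:2 = 0 → 0x0 << 20 → word 0x68800000
cnt:11 = 1078 → 0x436 << 9 → word 0x68886c00
type:9 = -242 → 0x10e << 0 → word 0x68886d0e
word = 0x68886d0e → big-endian bytes:
  [0]=0x68  [1]=0x88  [2]=0x6d  [3]=0x0e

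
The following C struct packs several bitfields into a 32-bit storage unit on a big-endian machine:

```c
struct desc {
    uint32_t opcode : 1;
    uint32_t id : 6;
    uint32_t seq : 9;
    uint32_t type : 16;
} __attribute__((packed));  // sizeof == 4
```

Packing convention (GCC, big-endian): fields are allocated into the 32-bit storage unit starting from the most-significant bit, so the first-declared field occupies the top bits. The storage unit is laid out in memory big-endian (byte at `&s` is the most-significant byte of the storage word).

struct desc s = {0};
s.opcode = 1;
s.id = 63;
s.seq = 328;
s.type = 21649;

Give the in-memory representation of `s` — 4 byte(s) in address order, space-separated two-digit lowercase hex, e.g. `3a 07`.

ff 48 54 91

opcode (1b) val=1 bits=0x1 at bit 31: 0x80000000
id (6b) val=63 bits=0x3f at bit 25: 0xfe000000
seq (9b) val=328 bits=0x148 at bit 16: 0xff480000
type (16b) val=21649 bits=0x5491 at bit 0: 0xff485491
word = 0xff485491 → big-endian bytes:
  [0]=0xff  [1]=0x48  [2]=0x54  [3]=0x91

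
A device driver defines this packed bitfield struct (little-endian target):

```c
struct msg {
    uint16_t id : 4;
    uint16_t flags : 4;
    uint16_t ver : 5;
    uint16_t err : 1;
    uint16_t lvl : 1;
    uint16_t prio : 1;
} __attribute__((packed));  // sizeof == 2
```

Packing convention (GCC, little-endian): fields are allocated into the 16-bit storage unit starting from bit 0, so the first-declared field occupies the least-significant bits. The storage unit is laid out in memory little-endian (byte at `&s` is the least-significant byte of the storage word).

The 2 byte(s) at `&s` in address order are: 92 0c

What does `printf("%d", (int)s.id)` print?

[0]=0x92 [1]=0x0c (little-endian) → word 0x0c92
id [0+:4] = (word>>0) & 0xf = 2  ←
flags [4+:4] = (word>>4) & 0xf = 9
ver [8+:5] = (word>>8) & 0x1f = 12
err [13+:1] = (word>>13) & 0x1 = 0
lvl [14+:1] = (word>>14) & 0x1 = 0
prio [15+:1] = (word>>15) & 0x1 = 0

2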